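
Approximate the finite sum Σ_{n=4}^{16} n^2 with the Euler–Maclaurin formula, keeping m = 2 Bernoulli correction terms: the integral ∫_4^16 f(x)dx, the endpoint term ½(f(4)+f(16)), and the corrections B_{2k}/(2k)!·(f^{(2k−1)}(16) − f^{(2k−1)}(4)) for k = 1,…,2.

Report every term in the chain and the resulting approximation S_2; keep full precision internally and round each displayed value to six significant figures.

Integral: ∫_4^16 x^2 dx = 1344.00.
½[f(4) + f(16)] = ½[16.0000 + 256.000] = 136.000.
Running total after boundary: 1480.00.
k=1: B_{2}/(2)! × [f^{(1)}(16) − f^{(1)}(4)] = 1/12 × (32.0000 − 8.00000) = 2.00000.
Partial sum through k=1: 1482.00.
k=2: B_{4}/(4)! × [f^{(3)}(16) − f^{(3)}(4)] = −1/720 × (0.00000 − 0.00000) = 0.00000.

S_2 ≈ 1482.00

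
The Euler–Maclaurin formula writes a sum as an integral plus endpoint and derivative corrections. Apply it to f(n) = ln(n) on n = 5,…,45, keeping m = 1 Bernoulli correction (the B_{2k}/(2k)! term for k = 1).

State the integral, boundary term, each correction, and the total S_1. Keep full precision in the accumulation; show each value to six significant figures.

S_1 ≈ 125.946

∫_5^45 ln(x) dx evaluates to 123.253.
Endpoint term: (f(5) + f(45))/2 = (1.60944 + 3.80666)/2 = 2.70805.
Running total after boundary: 125.961.
Correction k=1: B_{2}/2! · (f^{(1)}(45) − f^{(1)}(5)) = 1/12 · (0.0222222 − 0.200000) = -0.0148148.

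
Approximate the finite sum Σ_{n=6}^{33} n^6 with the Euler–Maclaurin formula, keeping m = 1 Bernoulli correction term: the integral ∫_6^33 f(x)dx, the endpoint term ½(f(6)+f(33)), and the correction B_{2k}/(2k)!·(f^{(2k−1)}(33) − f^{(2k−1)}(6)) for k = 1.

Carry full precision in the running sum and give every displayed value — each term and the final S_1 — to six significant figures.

∫_6^33 x^6 dx evaluates to 6.08831e+09.
Boundary: ½(f(6) + f(33)) = ½(46656.0 + 1.29147e+09) = 6.45757e+08.
Integral + boundary = 6.73407e+09.
Order-1 term: 1/12 · (2.34812e+08 − 46656.0) = 1.95638e+07.

S_1 ≈ 6.75363e+09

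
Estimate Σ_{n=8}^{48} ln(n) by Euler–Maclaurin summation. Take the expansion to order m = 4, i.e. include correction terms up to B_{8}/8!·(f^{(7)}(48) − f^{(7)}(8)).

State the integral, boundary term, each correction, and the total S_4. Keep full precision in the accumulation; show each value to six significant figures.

Integral: ∫_8^48 ln(x) dx = 129.182.
Endpoint term: (f(8) + f(48))/2 = (2.07944 + 3.87120)/2 = 2.97532.
So far: 132.157.
k=1: B_{2}/(2)! × [f^{(1)}(48) − f^{(1)}(8)] = 1/12 × (0.0208333 − 0.125000) = -0.00868056.
Running total after k=1: 132.149.
k=2: B_{4}/(4)! × [f^{(3)}(48) − f^{(3)}(8)] = −1/720 × (1.80845e-05 − 0.00390625) = 5.40023e-06.
Running total after k=2: 132.149.
k=3: B_{6}/(6)! × [f^{(5)}(48) − f^{(5)}(8)] = 1/30240 × (9.41901e-08 − 0.000732422) = -2.42172e-08.
Running total after k=3: 132.149.
k=4: B_{8}/(8)! × [f^{(7)}(48) − f^{(7)}(8)] = −1/1209600 × (1.22643e-09 − 0.000343323) = 2.83831e-10.

S_4 ≈ 132.149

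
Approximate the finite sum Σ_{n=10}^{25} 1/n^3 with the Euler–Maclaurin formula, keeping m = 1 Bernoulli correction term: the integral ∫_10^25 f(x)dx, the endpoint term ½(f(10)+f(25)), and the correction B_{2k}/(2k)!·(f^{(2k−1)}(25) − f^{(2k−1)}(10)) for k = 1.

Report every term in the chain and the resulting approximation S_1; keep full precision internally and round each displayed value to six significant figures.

S_1 ≈ 0.00475636

∫_10^25 1/x^3 dx evaluates to 0.00420000.
Boundary: ½(f(10) + f(25)) = ½(0.00100000 + 6.40000e-05) = 0.000532000.
Integral + boundary = 0.00473200.
Order-1 term: 1/12 · (-7.68000e-06 − (-0.000300000)) = 2.43600e-05.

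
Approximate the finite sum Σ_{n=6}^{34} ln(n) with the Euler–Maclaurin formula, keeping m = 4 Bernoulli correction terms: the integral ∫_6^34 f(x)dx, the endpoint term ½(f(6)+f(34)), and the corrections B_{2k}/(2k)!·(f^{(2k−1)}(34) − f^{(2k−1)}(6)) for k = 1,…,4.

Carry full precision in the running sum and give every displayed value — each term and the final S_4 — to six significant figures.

S_4 ≈ 83.7933

The integral term ∫_6^34 ln(x) dx = 81.1457.
Endpoint term: (f(6) + f(34))/2 = (1.79176 + 3.52636)/2 = 2.65906.
So far: 83.8048.
Order-1 term: 1/12 · (0.0294118 − 0.166667) = -0.0114379.
Running total after k=1: 83.7933.
Order-2 term: −1/720 · (5.08854e-05 − 0.00925926) = 1.27894e-05.
Running total after k=2: 83.7933.
Order-3 term: 1/30240 · (5.28222e-07 − 0.00308642) = -1.02047e-07.
Running total after k=3: 83.7933.
Order-4 term: −1/1209600 · (1.37082e-08 − 0.00257202) = 2.12633e-09.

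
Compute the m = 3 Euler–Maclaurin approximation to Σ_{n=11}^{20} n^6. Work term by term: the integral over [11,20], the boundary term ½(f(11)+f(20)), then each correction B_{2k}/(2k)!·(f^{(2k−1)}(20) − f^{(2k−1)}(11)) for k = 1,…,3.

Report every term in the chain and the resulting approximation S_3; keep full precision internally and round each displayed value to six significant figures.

Integral: ∫_11^20 x^6 dx = 1.80073e+08.
Endpoint term: (f(11) + f(20))/2 = (1.77156e+06 + 6.40000e+07)/2 = 3.28858e+07.
Running total after boundary: 2.12959e+08.
k=1: B_{2}/(2)! × [f^{(1)}(20) − f^{(1)}(11)] = 1/12 × (1.92000e+07 − 966306) = 1.51947e+06.
Running total after k=1: 2.14479e+08.
k=2: B_{4}/(4)! × [f^{(3)}(20) − f^{(3)}(11)] = −1/720 × (960000 − 159720) = -1111.50.
Running total after k=2: 2.14477e+08.
k=3: B_{6}/(6)! × [f^{(5)}(20) − f^{(5)}(11)] = 1/30240 × (14400.0 − 7920.00) = 0.214286.

S_3 ≈ 2.14477e+08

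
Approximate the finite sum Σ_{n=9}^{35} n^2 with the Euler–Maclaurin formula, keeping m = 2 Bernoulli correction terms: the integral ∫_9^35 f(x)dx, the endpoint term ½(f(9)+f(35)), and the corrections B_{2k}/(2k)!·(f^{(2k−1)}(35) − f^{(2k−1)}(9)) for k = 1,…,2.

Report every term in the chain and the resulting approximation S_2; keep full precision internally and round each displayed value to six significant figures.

The integral term ∫_9^35 x^2 dx = 14048.7.
Boundary: ½(f(9) + f(35)) = ½(81.0000 + 1225.00) = 653.000.
Integral + boundary = 14701.7.
k=1: B_{2}/(2)! × [f^{(1)}(35) − f^{(1)}(9)] = 1/12 × (70.0000 − 18.0000) = 4.33333.
Partial sum through k=1: 14706.0.
k=2: B_{4}/(4)! × [f^{(3)}(35) − f^{(3)}(9)] = −1/720 × (0.00000 − 0.00000) = 0.00000.

S_2 ≈ 14706.0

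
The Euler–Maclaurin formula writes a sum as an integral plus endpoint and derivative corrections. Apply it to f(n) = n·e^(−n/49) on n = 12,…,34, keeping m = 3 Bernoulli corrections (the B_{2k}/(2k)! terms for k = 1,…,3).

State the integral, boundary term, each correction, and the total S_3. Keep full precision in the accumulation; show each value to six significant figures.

Integral: ∫_12^34 x·e^(−x/49) dx = 307.727.
Boundary: ½(f(12) + f(34)) = ½(9.39341 + 16.9876) = 13.1905.
Integral + boundary = 320.918.
Correction k=1: B_{2}/2! · (f^{(1)}(34) − f^{(1)}(12)) = 1/12 · (0.152949 − 0.591082) = -0.0365111.
Running total after k=1: 320.881.
Correction k=2: B_{4}/4! · (f^{(3)}(34) − f^{(3)}(12)) = −1/720 · (0.000479891 − 0.000898230) = 5.81026e-07.
Running total after k=2: 320.881.
Correction k=3: B_{6}/6! · (f^{(5)}(34) − f^{(5)}(12)) = 1/30240 · (3.73211e-07 − 6.45681e-07) = -9.01022e-12.

S_3 ≈ 320.881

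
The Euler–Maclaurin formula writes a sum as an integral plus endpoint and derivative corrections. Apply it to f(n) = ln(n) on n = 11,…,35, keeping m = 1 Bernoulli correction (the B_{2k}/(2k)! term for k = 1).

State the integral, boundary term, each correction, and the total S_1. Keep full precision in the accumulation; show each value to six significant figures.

S_1 ≈ 77.0318

The integral term ∫_11^35 ln(x) dx = 74.0603.
½[f(11) + f(35)] = ½[2.39790 + 3.55535] = 2.97662.
So far: 77.0370.
Order-1 term: 1/12 · (0.0285714 − 0.0909091) = -0.00519481.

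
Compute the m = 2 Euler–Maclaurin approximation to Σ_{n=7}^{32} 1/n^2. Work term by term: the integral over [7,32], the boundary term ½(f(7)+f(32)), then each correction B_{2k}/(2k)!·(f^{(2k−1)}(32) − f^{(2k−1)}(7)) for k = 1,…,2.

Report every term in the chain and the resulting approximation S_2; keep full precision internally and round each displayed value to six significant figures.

∫_7^32 1/x^2 dx evaluates to 0.111607.
Boundary: ½(f(7) + f(32)) = ½(0.0204082 + 0.000976562) = 0.0106924.
Running total after boundary: 0.122300.
k=1: B_{2}/(2)! × [f^{(1)}(32) − f^{(1)}(7)] = 1/12 × (-6.10352e-05 − (-0.00583090)) = 0.000480822.
After k=1: 0.122780.
k=2: B_{4}/(4)! × [f^{(3)}(32) − f^{(3)}(7)] = −1/720 × (-7.15256e-07 − (-0.00142798)) = -1.98231e-06.

S_2 ≈ 0.122778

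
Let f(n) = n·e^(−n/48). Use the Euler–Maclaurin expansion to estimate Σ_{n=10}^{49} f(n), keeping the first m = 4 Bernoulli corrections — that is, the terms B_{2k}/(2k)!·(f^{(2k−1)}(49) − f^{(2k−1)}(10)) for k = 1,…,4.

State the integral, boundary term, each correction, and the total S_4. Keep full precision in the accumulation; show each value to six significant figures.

∫_10^49 x·e^(−x/48) dx evaluates to 582.899.
Boundary: ½(f(10) + f(49)) = ½(8.11936 + 17.6544) = 12.8869.
Running total after boundary: 595.786.
k=1: B_{2}/(2)! × [f^{(1)}(49) − f^{(1)}(10)] = 1/12 × (-0.00750614 − 0.642783) = -0.0541908.
After k=1: 595.732.
k=2: B_{4}/(4)! × [f^{(3)}(49) − f^{(3)}(10)] = −1/720 × (0.000309498 − 0.000983792) = 9.36519e-07.
After k=2: 595.732.
k=3: B_{6}/(6)! × [f^{(5)}(49) − f^{(5)}(10)] = 1/30240 × (2.70075e-07 − 7.32898e-07) = -1.53050e-11.
After k=3: 595.732.
k=4: B_{8}/(8)! × [f^{(7)}(49) − f^{(7)}(10)] = −1/1209600 × (1.76137e-10 − 4.50870e-10) = 2.27127e-16.

S_4 ≈ 595.732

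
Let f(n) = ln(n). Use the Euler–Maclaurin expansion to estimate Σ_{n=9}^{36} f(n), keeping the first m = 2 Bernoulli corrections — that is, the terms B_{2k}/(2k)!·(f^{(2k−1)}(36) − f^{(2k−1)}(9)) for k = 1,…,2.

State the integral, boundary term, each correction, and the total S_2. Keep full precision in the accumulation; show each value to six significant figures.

S_2 ≈ 85.1151

Integral: ∫_9^36 ln(x) dx = 82.2317.
Boundary: ½(f(9) + f(36)) = ½(2.19722 + 3.58352) = 2.89037.
Integral + boundary = 85.1220.
Order-1 term: 1/12 · (0.0277778 − 0.111111) = -0.00694444.
After k=1: 85.1151.
Order-2 term: −1/720 · (4.28669e-05 − 0.00274348) = 3.75086e-06.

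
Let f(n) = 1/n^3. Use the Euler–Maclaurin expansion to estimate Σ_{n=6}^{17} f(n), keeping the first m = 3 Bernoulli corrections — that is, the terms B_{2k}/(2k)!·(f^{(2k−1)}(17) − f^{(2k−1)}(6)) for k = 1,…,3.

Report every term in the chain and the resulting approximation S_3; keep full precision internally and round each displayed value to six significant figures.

Integral: ∫_6^17 1/x^3 dx = 0.0121588.
½[f(6) + f(17)] = ½[0.00462963 + 0.000203542] = 0.00241659.
Integral + boundary = 0.0145754.
Order-1 term: 1/12 · (-3.59191e-05 − (-0.00231481)) = 0.000189908.
Running total after k=1: 0.0147653.
Order-2 term: −1/720 · (-2.48575e-06 − (-0.00128601)) = -1.78267e-06.
Running total after k=2: 0.0147635.
Order-3 term: 1/30240 · (-3.61251e-07 − (-0.00150034)) = 4.96026e-08.

S_3 ≈ 0.0147635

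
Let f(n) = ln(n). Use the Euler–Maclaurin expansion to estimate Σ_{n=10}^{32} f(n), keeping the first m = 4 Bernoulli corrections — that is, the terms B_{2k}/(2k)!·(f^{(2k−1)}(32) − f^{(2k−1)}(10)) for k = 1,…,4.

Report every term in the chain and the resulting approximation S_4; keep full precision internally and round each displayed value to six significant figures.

Integral: ∫_10^32 ln(x) dx = 65.8777.
Boundary: ½(f(10) + f(32)) = ½(2.30259 + 3.46574) = 2.88416.
Running total after boundary: 68.7619.
k=1: B_{2}/(2)! × [f^{(1)}(32) − f^{(1)}(10)] = 1/12 × (0.0312500 − 0.100000) = -0.00572917.
Partial sum through k=1: 68.7561.
k=2: B_{4}/(4)! × [f^{(3)}(32) − f^{(3)}(10)] = −1/720 × (6.10352e-05 − 0.00200000) = 2.69301e-06.
Partial sum through k=2: 68.7561.
k=3: B_{6}/(6)! × [f^{(5)}(32) − f^{(5)}(10)] = 1/30240 × (7.15256e-07 − 0.000240000) = -7.91286e-09.
Partial sum through k=3: 68.7561.
k=4: B_{8}/(8)! × [f^{(7)}(32) − f^{(7)}(10)] = −1/1209600 × (2.09548e-08 − 7.20000e-05) = 5.95065e-11.

S_4 ≈ 68.7561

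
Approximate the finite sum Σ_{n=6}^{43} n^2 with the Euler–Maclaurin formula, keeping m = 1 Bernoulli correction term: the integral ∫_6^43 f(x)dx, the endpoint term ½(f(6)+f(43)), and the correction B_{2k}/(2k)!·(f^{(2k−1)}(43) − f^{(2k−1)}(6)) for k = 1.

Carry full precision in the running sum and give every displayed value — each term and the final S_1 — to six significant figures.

∫_6^43 x^2 dx evaluates to 26430.3.
Boundary: ½(f(6) + f(43)) = ½(36.0000 + 1849.00) = 942.500.
So far: 27372.8.
Correction k=1: B_{2}/2! · (f^{(1)}(43) − f^{(1)}(6)) = 1/12 · (86.0000 − 12.0000) = 6.16667.

S_1 ≈ 27379.0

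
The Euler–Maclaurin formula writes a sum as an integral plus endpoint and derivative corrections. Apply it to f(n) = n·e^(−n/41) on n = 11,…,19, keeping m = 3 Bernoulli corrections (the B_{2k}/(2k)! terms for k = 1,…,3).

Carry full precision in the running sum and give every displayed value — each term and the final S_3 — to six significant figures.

Integral: ∫_11^19 x·e^(−x/41) dx = 82.6421.
Endpoint term: (f(11) + f(19))/2 = (8.41152 + 11.9535)/2 = 10.1825.
Integral + boundary = 92.8246.
k=1: B_{2}/(2)! × [f^{(1)}(19) − f^{(1)}(11)] = 1/12 × (0.337583 − 0.559525) = -0.0184952.
Partial sum through k=1: 92.8061.
k=2: B_{4}/(4)! × [f^{(3)}(19) − f^{(3)}(11)] = −1/720 × (0.000949343 − 0.00124265) = 4.07369e-07.
Partial sum through k=2: 92.8061.
k=3: B_{6}/(6)! × [f^{(5)}(19) − f^{(5)}(11)] = 1/30240 × (1.01003e-06 − 1.28046e-06) = -8.94256e-12.

S_3 ≈ 92.8061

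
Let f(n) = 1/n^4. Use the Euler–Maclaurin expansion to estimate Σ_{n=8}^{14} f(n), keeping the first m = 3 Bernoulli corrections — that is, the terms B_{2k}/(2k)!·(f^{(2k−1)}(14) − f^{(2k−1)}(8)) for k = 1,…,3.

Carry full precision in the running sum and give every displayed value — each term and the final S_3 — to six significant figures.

The integral term ∫_8^14 1/x^4 dx = 0.000529565.
Boundary: ½(f(8) + f(14)) = ½(0.000244141 + 2.60308e-05) = 0.000135086.
Integral + boundary = 0.000664650.
Correction k=1: B_{2}/2! · (f^{(1)}(14) − f^{(1)}(8)) = 1/12 · (-7.43738e-06 − (-0.000122070)) = 9.55274e-06.
After k=1: 0.000674203.
Correction k=2: B_{4}/4! · (f^{(3)}(14) − f^{(3)}(8)) = −1/720 · (-1.13837e-06 − (-5.72205e-05)) = -7.78918e-08.
After k=2: 0.000674125.
Correction k=3: B_{6}/6! · (f^{(5)}(14) − f^{(5)}(8)) = 1/30240 · (-3.25250e-07 − (-5.00679e-05)) = 1.64493e-09.

S_3 ≈ 0.000674127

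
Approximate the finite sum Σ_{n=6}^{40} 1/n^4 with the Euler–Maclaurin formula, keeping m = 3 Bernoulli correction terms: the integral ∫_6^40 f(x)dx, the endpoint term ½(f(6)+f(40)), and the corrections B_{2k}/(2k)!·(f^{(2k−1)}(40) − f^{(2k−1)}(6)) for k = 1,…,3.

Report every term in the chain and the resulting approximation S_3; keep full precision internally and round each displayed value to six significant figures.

The integral term ∫_6^40 1/x^4 dx = 0.00153800.
Boundary: ½(f(6) + f(40)) = ½(0.000771605 + 3.90625e-07) = 0.000385998.
Running total after boundary: 0.00192400.
Correction k=1: B_{2}/2! · (f^{(1)}(40) − f^{(1)}(6)) = 1/12 · (-3.90625e-08 − (-0.000514403)) = 4.28637e-05.
Running total after k=1: 0.00196686.
Correction k=2: B_{4}/4! · (f^{(3)}(40) − f^{(3)}(6)) = −1/720 · (-7.32422e-10 − (-0.000428669)) = -5.95373e-07.
Running total after k=2: 0.00196627.
Correction k=3: B_{6}/6! · (f^{(5)}(40) − f^{(5)}(6)) = 1/30240 · (-2.56348e-11 − (-0.000666819)) = 2.20509e-08.

S_3 ≈ 0.00196629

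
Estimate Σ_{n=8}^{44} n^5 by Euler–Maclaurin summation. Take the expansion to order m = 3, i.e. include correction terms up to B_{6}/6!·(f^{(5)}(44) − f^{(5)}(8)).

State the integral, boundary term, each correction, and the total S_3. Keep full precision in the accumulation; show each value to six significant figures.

∫_8^44 x^5 dx evaluates to 1.20934e+09.
Boundary: ½(f(8) + f(44)) = ½(32768.0 + 1.64916e+08) = 8.24745e+07.
Integral + boundary = 1.29182e+09.
k=1: B_{2}/(2)! × [f^{(1)}(44) − f^{(1)}(8)] = 1/12 × (1.87405e+07 − 20480.0) = 1.56000e+06.
Partial sum through k=1: 1.29338e+09.
k=2: B_{4}/(4)! × [f^{(3)}(44) − f^{(3)}(8)] = −1/720 × (116160 − 3840.00) = -156.000.
Partial sum through k=2: 1.29338e+09.
k=3: B_{6}/(6)! × [f^{(5)}(44) − f^{(5)}(8)] = 1/30240 × (120.000 − 120.000) = 0.00000.

S_3 ≈ 1.29338e+09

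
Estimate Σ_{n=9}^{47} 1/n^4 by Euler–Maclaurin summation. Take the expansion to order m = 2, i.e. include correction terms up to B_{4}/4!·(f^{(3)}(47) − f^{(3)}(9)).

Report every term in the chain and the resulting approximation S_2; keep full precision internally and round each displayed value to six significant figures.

S_2 ≈ 0.000535956

The integral term ∫_9^47 1/x^4 dx = 0.000454037.
½[f(9) + f(47)] = ½[0.000152416 + 2.04931e-07] = 7.63104e-05.
So far: 0.000530347.
k=1: B_{2}/(2)! × [f^{(1)}(47) − f^{(1)}(9)] = 1/12 × (-1.74410e-08 − (-6.77404e-05)) = 5.64358e-06.
Partial sum through k=1: 0.000535991.
k=2: B_{4}/(4)! × [f^{(3)}(47) − f^{(3)}(9)] = −1/720 × (-2.36862e-10 − (-2.50890e-05)) = -3.48455e-08.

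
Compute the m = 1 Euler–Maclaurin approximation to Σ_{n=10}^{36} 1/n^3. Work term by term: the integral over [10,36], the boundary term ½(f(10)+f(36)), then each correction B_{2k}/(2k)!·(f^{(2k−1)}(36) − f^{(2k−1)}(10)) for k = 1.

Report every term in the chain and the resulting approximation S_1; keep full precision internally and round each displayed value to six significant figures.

S_1 ≈ 0.00514977

Integral: ∫_10^36 1/x^3 dx = 0.00461420.
½[f(10) + f(36)] = ½[0.00100000 + 2.14335e-05] = 0.000510717.
So far: 0.00512491.
Order-1 term: 1/12 · (-1.78612e-06 − (-0.000300000)) = 2.48512e-05.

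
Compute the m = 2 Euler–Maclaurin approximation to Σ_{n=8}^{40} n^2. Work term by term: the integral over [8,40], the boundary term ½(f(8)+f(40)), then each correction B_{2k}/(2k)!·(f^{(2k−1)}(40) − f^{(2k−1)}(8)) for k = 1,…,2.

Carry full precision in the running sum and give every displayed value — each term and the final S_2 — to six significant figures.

∫_8^40 x^2 dx evaluates to 21162.7.
Endpoint term: (f(8) + f(40))/2 = (64.0000 + 1600.00)/2 = 832.000.
So far: 21994.7.
Order-1 term: 1/12 · (80.0000 − 16.0000) = 5.33333.
Running total after k=1: 22000.0.
Order-2 term: −1/720 · (0.00000 − 0.00000) = 0.00000.

S_2 ≈ 22000.0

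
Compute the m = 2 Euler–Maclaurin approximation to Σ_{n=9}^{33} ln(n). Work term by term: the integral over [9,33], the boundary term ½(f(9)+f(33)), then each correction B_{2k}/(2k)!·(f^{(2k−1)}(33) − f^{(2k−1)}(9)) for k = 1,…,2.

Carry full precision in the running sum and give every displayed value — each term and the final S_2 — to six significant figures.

∫_9^33 ln(x) dx evaluates to 71.6097.
Endpoint term: (f(9) + f(33))/2 = (2.19722 + 3.49651)/2 = 2.84687.
Running total after boundary: 74.4566.
Correction k=1: B_{2}/2! · (f^{(1)}(33) − f^{(1)}(9)) = 1/12 · (0.0303030 − 0.111111) = -0.00673401.
Partial sum through k=1: 74.4499.
Correction k=2: B_{4}/4! · (f^{(3)}(33) − f^{(3)}(9)) = −1/720 · (5.56529e-05 − 0.00274348) = 3.73310e-06.

S_2 ≈ 74.4499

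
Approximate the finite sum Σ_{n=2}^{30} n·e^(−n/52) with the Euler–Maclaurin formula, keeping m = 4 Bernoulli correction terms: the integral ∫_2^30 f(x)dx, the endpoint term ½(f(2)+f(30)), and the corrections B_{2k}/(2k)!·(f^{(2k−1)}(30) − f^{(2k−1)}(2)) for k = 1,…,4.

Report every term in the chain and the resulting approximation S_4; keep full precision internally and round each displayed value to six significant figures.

S_4 ≈ 316.616

The integral term ∫_2^30 x·e^(−x/52) dx = 307.287.
½[f(2) + f(30)] = ½[1.92454 + 16.8487] = 9.38663.
Integral + boundary = 316.673.
k=1: B_{2}/(2)! × [f^{(1)}(30) − f^{(1)}(2)] = 1/12 × (0.237610 − 0.925258) = -0.0573040.
Running total after k=1: 316.616.
k=2: B_{4}/(4)! × [f^{(3)}(30) − f^{(3)}(2)] = −1/720 × (0.000503276 − 0.00105392) = 7.64782e-07.
Running total after k=2: 316.616.
k=3: B_{6}/(6)! × [f^{(5)}(30) − f^{(5)}(2)] = 1/30240 × (3.39748e-07 − 6.52979e-07) = -1.03582e-11.
Running total after k=3: 316.616.
k=4: B_{8}/(8)! × [f^{(7)}(30) − f^{(7)}(2)] = −1/1209600 × (1.82460e-10 − 3.38830e-10) = 1.29274e-16.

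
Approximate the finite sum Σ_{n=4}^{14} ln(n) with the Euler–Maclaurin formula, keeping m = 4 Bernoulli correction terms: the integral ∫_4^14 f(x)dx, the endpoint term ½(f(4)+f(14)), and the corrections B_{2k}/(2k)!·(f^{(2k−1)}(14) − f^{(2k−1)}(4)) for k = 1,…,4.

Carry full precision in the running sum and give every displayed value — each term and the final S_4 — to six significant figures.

S_4 ≈ 23.3995

The integral term ∫_4^14 ln(x) dx = 21.4016.
Boundary: ½(f(4) + f(14)) = ½(1.38629 + 2.63906) = 2.01268.
So far: 23.4143.
k=1: B_{2}/(2)! × [f^{(1)}(14) − f^{(1)}(4)] = 1/12 × (0.0714286 − 0.250000) = -0.0148810.
Partial sum through k=1: 23.3994.
k=2: B_{4}/(4)! × [f^{(3)}(14) − f^{(3)}(4)] = −1/720 × (0.000728863 − 0.0312500) = 4.23905e-05.
Partial sum through k=2: 23.3995.
k=3: B_{6}/(6)! × [f^{(5)}(14) − f^{(5)}(4)] = 1/30240 × (4.46243e-05 − 0.0234375) = -7.73574e-07.
Partial sum through k=3: 23.3995.
k=4: B_{8}/(8)! × [f^{(7)}(14) − f^{(7)}(4)] = −1/1209600 × (6.83024e-06 − 0.0439453) = 3.63248e-08.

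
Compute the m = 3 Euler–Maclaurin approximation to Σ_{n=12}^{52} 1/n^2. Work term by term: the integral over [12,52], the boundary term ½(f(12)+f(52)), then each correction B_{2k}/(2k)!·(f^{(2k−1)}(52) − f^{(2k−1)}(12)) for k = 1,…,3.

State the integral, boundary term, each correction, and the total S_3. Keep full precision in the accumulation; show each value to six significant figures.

S_3 ≈ 0.0678548

∫_12^52 1/x^2 dx evaluates to 0.0641026.
½[f(12) + f(52)] = ½[0.00694444 + 0.000369822] = 0.00365713.
Integral + boundary = 0.0677597.
k=1: B_{2}/(2)! × [f^{(1)}(52) − f^{(1)}(12)] = 1/12 × (-1.42239e-05 − (-0.00115741)) = 9.52653e-05.
Partial sum through k=1: 0.0678550.
k=2: B_{4}/(4)! × [f^{(3)}(52) − f^{(3)}(12)] = −1/720 × (-6.31240e-08 − (-9.64506e-05)) = -1.33872e-07.
Partial sum through k=2: 0.0678548.
k=3: B_{6}/(6)! × [f^{(5)}(52) − f^{(5)}(12)] = 1/30240 × (-7.00340e-10 − (-2.00939e-05)) = 6.64457e-10.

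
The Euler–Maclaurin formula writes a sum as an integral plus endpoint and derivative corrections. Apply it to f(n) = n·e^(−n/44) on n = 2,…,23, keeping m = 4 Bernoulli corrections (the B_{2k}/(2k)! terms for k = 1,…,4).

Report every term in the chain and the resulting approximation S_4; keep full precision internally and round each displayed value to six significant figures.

The integral term ∫_2^23 x·e^(−x/44) dx = 186.186.
Boundary: ½(f(2) + f(23)) = ½(1.91113 + 13.6367) = 7.77393.
Running total after boundary: 193.960.
Correction k=1: B_{2}/2! · (f^{(1)}(23) − f^{(1)}(2)) = 1/12 · (0.282976 − 0.912128) = -0.0524294.
Partial sum through k=1: 193.908.
Correction k=2: B_{4}/4! · (f^{(3)}(23) − f^{(3)}(2)) = −1/720 · (0.000758666 − 0.00145829) = 9.71703e-07.
Partial sum through k=2: 193.908.
Correction k=3: B_{6}/6! · (f^{(5)}(23) − f^{(5)}(2)) = 1/30240 · (7.08248e-07 − 1.26314e-06) = -1.83497e-11.
Partial sum through k=3: 193.908.
Correction k=4: B_{8}/8! · (f^{(7)}(23) − f^{(7)}(2)) = −1/1209600 · (5.29247e-10 − 9.15824e-10) = 3.19591e-16.

S_4 ≈ 193.908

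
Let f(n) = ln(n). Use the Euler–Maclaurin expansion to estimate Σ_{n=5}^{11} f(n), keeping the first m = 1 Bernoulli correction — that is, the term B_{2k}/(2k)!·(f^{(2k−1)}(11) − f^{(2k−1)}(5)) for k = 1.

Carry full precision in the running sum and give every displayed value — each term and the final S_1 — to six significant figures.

S_1 ≈ 14.3242

∫_5^11 ln(x) dx evaluates to 12.3297.
Boundary: ½(f(5) + f(11)) = ½(1.60944 + 2.39790) = 2.00367.
Integral + boundary = 14.3333.
Correction k=1: B_{2}/2! · (f^{(1)}(11) − f^{(1)}(5)) = 1/12 · (0.0909091 − 0.200000) = -0.00909091.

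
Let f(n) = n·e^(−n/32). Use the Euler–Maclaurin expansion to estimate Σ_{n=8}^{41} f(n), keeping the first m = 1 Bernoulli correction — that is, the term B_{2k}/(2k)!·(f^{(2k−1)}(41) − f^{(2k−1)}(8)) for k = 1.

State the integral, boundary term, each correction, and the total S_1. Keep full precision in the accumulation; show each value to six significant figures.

∫_8^41 x·e^(−x/32) dx evaluates to 348.181.
Endpoint term: (f(8) + f(41))/2 = (6.23041 + 11.3853)/2 = 8.80785.
So far: 356.989.
Order-1 term: 1/12 · (-0.0781003 − 0.584101) = -0.0551834.

S_1 ≈ 356.934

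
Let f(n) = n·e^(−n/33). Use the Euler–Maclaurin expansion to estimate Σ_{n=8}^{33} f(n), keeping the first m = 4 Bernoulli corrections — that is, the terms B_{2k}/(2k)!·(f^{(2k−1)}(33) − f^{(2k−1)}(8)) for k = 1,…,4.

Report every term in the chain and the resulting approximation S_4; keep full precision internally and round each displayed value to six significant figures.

S_4 ≈ 269.648

Integral: ∫_8^33 x·e^(−x/33) dx = 260.489.
½[f(8) + f(33)] = ½[6.27779 + 12.1400] = 9.20890.
So far: 269.698.
Order-1 term: 1/12 · (0.00000 − 0.594487) = -0.0495406.
After k=1: 269.648.
Order-2 term: −1/720 · (0.000675628 − 0.00198708) = 1.82147e-06.
After k=2: 269.648.
Order-3 term: 1/30240 · (1.24082e-06 − 3.14808e-06) = -6.30708e-11.
After k=3: 269.648.
Order-4 term: −1/1209600 · (1.70912e-09 − 4.10605e-09) = 1.98158e-15.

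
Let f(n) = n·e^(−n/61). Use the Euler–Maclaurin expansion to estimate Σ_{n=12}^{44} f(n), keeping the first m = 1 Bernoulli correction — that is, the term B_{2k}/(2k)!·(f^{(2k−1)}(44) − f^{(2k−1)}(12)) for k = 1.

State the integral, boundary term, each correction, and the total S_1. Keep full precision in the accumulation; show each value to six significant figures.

Integral: ∫_12^44 x·e^(−x/61) dx = 544.219.
½[f(12) + f(44)] = ½[9.85703 + 21.3890] = 15.6230.
Running total after boundary: 559.842.
Correction k=1: B_{2}/2! · (f^{(1)}(44) − f^{(1)}(12)) = 1/12 · (0.135474 − 0.659829) = -0.0436962.

S_1 ≈ 559.798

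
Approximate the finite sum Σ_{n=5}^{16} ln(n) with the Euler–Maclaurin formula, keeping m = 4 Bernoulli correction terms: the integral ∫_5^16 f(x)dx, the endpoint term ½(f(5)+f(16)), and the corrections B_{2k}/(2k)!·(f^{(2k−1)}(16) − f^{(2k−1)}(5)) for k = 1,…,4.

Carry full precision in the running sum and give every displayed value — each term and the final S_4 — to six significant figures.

∫_5^16 ln(x) dx evaluates to 25.3142.
½[f(5) + f(16)] = ½[1.60944 + 2.77259] = 2.19101.
So far: 27.5052.
Correction k=1: B_{2}/2! · (f^{(1)}(16) − f^{(1)}(5)) = 1/12 · (0.0625000 − 0.200000) = -0.0114583.
Partial sum through k=1: 27.4938.
Correction k=2: B_{4}/4! · (f^{(3)}(16) − f^{(3)}(5)) = −1/720 · (0.000488281 − 0.0160000) = 2.15441e-05.
Partial sum through k=2: 27.4938.
Correction k=3: B_{6}/6! · (f^{(5)}(16) − f^{(5)}(5)) = 1/30240 · (2.28882e-05 − 0.00768000) = -2.53211e-07.
Partial sum through k=3: 27.4938.
Correction k=4: B_{8}/8! · (f^{(7)}(16) − f^{(7)}(5)) = −1/1209600 · (2.68221e-06 − 0.00921600) = 7.61683e-09.

S_4 ≈ 27.4938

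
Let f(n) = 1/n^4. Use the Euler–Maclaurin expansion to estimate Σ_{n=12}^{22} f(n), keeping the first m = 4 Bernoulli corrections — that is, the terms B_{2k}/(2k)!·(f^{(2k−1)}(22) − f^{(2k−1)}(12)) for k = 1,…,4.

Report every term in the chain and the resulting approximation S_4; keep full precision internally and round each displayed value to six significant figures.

S_4 ≈ 0.000189114

∫_12^22 1/x^4 dx evaluates to 0.000161596.
½[f(12) + f(22)] = ½[4.82253e-05 + 4.26883e-06] = 2.62471e-05.
So far: 0.000187844.
Order-1 term: 1/12 · (-7.76152e-07 − (-1.60751e-05)) = 1.27491e-06.
Partial sum through k=1: 0.000189118.
Order-2 term: −1/720 · (-4.81086e-08 − (-3.34898e-06)) = -4.58454e-09.
Partial sum through k=2: 0.000189114.
Order-3 term: 1/30240 · (-5.56628e-09 − (-1.30238e-06)) = 4.28841e-11.
Partial sum through k=3: 0.000189114.
Order-4 term: −1/1209600 · (-1.03505e-09 − (-8.13988e-07)) = -6.72084e-13.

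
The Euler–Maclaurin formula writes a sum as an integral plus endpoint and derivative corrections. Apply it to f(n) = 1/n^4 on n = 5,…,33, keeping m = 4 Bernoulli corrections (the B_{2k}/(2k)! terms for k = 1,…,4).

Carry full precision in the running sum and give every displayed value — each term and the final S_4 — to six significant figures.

Integral: ∫_5^33 1/x^4 dx = 0.00265739.
Boundary: ½(f(5) + f(33)) = ½(0.00160000 + 8.43226e-07) = 0.000800422.
So far: 0.00345781.
Correction k=1: B_{2}/2! · (f^{(1)}(33) − f^{(1)}(5)) = 1/12 · (-1.02209e-07 − (-0.00128000)) = 0.000106658.
Partial sum through k=1: 0.00356447.
Correction k=2: B_{4}/4! · (f^{(3)}(33) − f^{(3)}(5)) = −1/720 · (-2.81568e-09 − (-0.00153600)) = -2.13333e-06.
Partial sum through k=2: 0.00356234.
Correction k=3: B_{6}/6! · (f^{(5)}(33) − f^{(5)}(5)) = 1/30240 · (-1.44792e-10 − (-0.00344064)) = 1.13778e-07.
Partial sum through k=3: 0.00356245.
Correction k=4: B_{8}/8! · (f^{(7)}(33) − f^{(7)}(5)) = −1/1209600 · (-1.19663e-11 − (-0.0123863)) = -1.02400e-08.

S_4 ≈ 0.00356244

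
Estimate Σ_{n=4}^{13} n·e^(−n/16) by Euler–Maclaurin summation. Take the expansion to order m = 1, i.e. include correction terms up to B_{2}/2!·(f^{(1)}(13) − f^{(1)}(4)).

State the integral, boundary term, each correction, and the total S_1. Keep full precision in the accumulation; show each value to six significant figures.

The integral term ∫_4^13 x·e^(−x/16) dx = 43.3175.
½[f(4) + f(13)] = ½[3.11520 + 5.76872] = 4.44196.
So far: 47.7595.
Order-1 term: 1/12 · (0.0832026 − 0.584101) = -0.0417415.

S_1 ≈ 47.7177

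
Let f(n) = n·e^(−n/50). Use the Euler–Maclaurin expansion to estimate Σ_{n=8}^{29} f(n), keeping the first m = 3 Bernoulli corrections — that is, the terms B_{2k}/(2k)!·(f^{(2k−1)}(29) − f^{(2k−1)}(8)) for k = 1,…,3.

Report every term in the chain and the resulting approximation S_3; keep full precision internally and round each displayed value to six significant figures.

S_3 ≈ 271.105

∫_8^29 x·e^(−x/50) dx evaluates to 259.618.
Boundary: ½(f(8) + f(29)) = ½(6.81715 + 16.2371) = 11.5271.
Running total after boundary: 271.146.
Order-1 term: 1/12 · (0.235157 − 0.715801) = -0.0400536.
After k=1: 271.105.
Order-2 term: −1/720 · (0.000541982 − 0.000968035) = 5.91741e-07.
After k=2: 271.105.
Order-3 term: 1/30240 · (3.95960e-07 − 6.59900e-07) = -8.72818e-12.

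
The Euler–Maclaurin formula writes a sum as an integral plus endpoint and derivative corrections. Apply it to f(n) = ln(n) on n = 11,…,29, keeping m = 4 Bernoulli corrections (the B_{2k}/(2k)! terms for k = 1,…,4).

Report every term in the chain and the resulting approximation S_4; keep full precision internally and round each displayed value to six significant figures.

Integral: ∫_11^29 ln(x) dx = 53.2747.
Boundary: ½(f(11) + f(29)) = ½(2.39790 + 3.36730) = 2.88260.
Integral + boundary = 56.1573.
Order-1 term: 1/12 · (0.0344828 − 0.0909091) = -0.00470219.
Partial sum through k=1: 56.1526.
Order-2 term: −1/720 · (8.20042e-05 − 0.00150263) = 1.97309e-06.
Partial sum through k=2: 56.1526.
Order-3 term: 1/30240 · (1.17010e-06 − 0.000149021) = -4.88925e-09.
Partial sum through k=3: 56.1526.
Order-4 term: −1/1209600 · (4.17394e-08 − 3.69474e-05) = 3.05106e-11.

S_4 ≈ 56.1526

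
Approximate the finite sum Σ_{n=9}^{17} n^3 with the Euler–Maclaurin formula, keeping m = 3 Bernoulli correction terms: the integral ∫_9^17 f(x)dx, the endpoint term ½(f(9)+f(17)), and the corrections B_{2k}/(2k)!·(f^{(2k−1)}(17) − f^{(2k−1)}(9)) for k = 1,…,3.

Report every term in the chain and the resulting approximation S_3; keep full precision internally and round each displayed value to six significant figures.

S_3 ≈ 22113.0

Integral: ∫_9^17 x^3 dx = 19240.0.
Endpoint term: (f(9) + f(17))/2 = (729.000 + 4913.00)/2 = 2821.00.
So far: 22061.0.
k=1: B_{2}/(2)! × [f^{(1)}(17) − f^{(1)}(9)] = 1/12 × (867.000 − 243.000) = 52.0000.
Partial sum through k=1: 22113.0.
k=2: B_{4}/(4)! × [f^{(3)}(17) − f^{(3)}(9)] = −1/720 × (6.00000 − 6.00000) = 0.00000.
Partial sum through k=2: 22113.0.
k=3: B_{6}/(6)! × [f^{(5)}(17) − f^{(5)}(9)] = 1/30240 × (0.00000 − 0.00000) = 0.00000.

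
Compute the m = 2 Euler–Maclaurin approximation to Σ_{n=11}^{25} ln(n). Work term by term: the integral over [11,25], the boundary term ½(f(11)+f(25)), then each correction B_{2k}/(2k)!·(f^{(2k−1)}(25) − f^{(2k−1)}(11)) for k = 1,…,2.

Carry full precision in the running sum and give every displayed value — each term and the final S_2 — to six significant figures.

∫_11^25 ln(x) dx evaluates to 40.0950.
½[f(11) + f(25)] = ½[2.39790 + 3.21888] = 2.80839.
Running total after boundary: 42.9034.
Order-1 term: 1/12 · (0.0400000 − 0.0909091) = -0.00424242.
After k=1: 42.8992.
Order-2 term: −1/720 · (0.000128000 − 0.00150263) = 1.90921e-06.

S_2 ≈ 42.8992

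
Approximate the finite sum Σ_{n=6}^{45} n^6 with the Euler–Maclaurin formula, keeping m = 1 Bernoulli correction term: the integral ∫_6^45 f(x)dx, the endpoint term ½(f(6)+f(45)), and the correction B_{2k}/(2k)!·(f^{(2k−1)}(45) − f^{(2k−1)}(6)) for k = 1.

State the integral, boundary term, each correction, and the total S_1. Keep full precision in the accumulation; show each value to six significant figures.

The integral term ∫_6^45 x^6 dx = 5.33813e+10.
Boundary: ½(f(6) + f(45)) = ½(46656.0 + 8.30377e+09) = 4.15191e+09.
So far: 5.75332e+10.
Correction k=1: B_{2}/2! · (f^{(1)}(45) − f^{(1)}(6)) = 1/12 · (1.10717e+09 − 46656.0) = 9.22602e+07.

S_1 ≈ 5.76255e+10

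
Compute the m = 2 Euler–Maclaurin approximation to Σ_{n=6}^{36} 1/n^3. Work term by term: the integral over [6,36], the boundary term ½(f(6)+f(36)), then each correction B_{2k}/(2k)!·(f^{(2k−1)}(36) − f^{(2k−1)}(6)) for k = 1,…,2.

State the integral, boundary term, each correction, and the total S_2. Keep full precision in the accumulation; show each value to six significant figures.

S_2 ≈ 0.0160196

Integral: ∫_6^36 1/x^3 dx = 0.0135031.
Boundary: ½(f(6) + f(36)) = ½(0.00462963 + 2.14335e-05) = 0.00232553.
Running total after boundary: 0.0158286.
k=1: B_{2}/(2)! × [f^{(1)}(36) − f^{(1)}(6)] = 1/12 × (-1.78612e-06 − (-0.00231481)) = 0.000192752.
Partial sum through k=1: 0.0160214.
k=2: B_{4}/(4)! × [f^{(3)}(36) − f^{(3)}(6)] = −1/720 × (-2.75636e-08 − (-0.00128601)) = -1.78608e-06.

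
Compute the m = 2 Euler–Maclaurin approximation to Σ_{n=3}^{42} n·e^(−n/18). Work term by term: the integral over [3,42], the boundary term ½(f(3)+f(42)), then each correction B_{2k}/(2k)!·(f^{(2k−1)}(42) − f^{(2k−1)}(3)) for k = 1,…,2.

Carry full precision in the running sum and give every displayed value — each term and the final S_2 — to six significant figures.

S_2 ≈ 218.477

Integral: ∫_3^42 x·e^(−x/18) dx = 215.240.
Boundary: ½(f(3) + f(42)) = ½(2.53945 + 4.07282) = 3.30613.
So far: 218.547.
Order-1 term: 1/12 · (-0.129296 − 0.705401) = -0.0695581.
Running total after k=1: 218.477.
Order-2 term: −1/720 · (0.000199531 − 0.00740236) = 1.00039e-05.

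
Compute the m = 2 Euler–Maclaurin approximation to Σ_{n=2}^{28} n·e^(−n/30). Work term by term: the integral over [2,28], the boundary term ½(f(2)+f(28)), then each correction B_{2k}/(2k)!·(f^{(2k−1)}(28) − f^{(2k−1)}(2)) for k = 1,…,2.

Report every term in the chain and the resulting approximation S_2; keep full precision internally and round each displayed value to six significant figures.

S_2 ≈ 220.218

∫_2^28 x·e^(−x/30) dx evaluates to 213.848.
Boundary: ½(f(2) + f(28)) = ½(1.87101 + 11.0107) = 6.44088.
Running total after boundary: 220.289.
Correction k=1: B_{2}/2! · (f^{(1)}(28) − f^{(1)}(2)) = 1/12 · (0.0262160 − 0.873140) = -0.0705770.
After k=1: 220.218.
Correction k=2: B_{4}/4! · (f^{(3)}(28) − f^{(3)}(2)) = −1/720 · (0.000902997 − 0.00304906) = 2.98064e-06.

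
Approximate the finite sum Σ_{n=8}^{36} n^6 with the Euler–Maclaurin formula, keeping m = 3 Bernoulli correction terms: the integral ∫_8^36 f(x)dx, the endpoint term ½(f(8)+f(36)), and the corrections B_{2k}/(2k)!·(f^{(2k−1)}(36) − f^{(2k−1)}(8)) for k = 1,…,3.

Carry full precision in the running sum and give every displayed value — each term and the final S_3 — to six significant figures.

S_3 ≈ 1.23133e+10

∫_8^36 x^6 dx evaluates to 1.11946e+10.
Endpoint term: (f(8) + f(36))/2 = (262144 + 2.17678e+09)/2 = 1.08852e+09.
Integral + boundary = 1.22831e+10.
k=1: B_{2}/(2)! × [f^{(1)}(36) − f^{(1)}(8)] = 1/12 × (3.62797e+08 − 196608) = 3.02167e+07.
After k=1: 1.23133e+10.
k=2: B_{4}/(4)! × [f^{(3)}(36) − f^{(3)}(8)] = −1/720 × (5.59872e+06 − 61440.0) = -7690.67.
After k=2: 1.23133e+10.
k=3: B_{6}/(6)! × [f^{(5)}(36) − f^{(5)}(8)] = 1/30240 × (25920.0 − 5760.00) = 0.666667.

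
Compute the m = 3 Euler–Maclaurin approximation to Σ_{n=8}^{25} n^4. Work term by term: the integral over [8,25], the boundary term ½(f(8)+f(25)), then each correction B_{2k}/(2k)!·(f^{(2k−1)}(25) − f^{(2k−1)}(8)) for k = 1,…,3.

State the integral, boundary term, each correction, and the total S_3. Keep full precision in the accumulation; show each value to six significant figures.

Integral: ∫_8^25 x^4 dx = 1.94657e+06.
Boundary: ½(f(8) + f(25)) = ½(4096.00 + 390625) = 197360.
Integral + boundary = 2.14393e+06.
Order-1 term: 1/12 · (62500.0 − 2048.00) = 5037.67.
Partial sum through k=1: 2.14897e+06.
Order-2 term: −1/720 · (600.000 − 192.000) = -0.566667.
Partial sum through k=2: 2.14897e+06.
Order-3 term: 1/30240 · (0.00000 − 0.00000) = 0.00000.

S_3 ≈ 2.14897e+06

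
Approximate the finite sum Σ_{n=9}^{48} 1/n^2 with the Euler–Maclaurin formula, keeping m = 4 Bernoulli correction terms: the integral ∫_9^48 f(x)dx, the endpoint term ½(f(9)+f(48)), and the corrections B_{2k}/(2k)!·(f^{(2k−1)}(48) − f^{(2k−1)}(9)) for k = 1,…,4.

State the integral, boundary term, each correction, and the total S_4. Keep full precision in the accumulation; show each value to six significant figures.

The integral term ∫_9^48 1/x^2 dx = 0.0902778.
Boundary: ½(f(9) + f(48)) = ½(0.0123457 + 0.000434028) = 0.00638985.
Running total after boundary: 0.0966676.
Order-1 term: 1/12 · (-1.80845e-05 − (-0.00274348)) = 0.000227117.
Running total after k=1: 0.0968947.
Order-2 term: −1/720 · (-9.41901e-08 − (-0.000406442)) = -5.64372e-07.
Running total after k=2: 0.0968942.
Order-3 term: 1/30240 · (-1.22643e-09 − (-0.000150534)) = 4.97794e-09.
Running total after k=3: 0.0968942.
Order-4 term: −1/1209600 · (-2.98091e-11 − (-0.000104073)) = -8.60391e-11.

S_4 ≈ 0.0968942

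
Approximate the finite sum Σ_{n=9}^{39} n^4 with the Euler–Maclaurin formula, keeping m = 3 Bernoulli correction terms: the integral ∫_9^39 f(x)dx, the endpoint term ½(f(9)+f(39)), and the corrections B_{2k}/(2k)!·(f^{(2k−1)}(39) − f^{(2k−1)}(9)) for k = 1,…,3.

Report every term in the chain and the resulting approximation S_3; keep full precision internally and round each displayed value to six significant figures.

S_3 ≈ 1.92126e+07

Integral: ∫_9^39 x^4 dx = 1.80330e+07.
Endpoint term: (f(9) + f(39))/2 = (6561.00 + 2.31344e+06)/2 = 1.16000e+06.
So far: 1.91930e+07.
k=1: B_{2}/(2)! × [f^{(1)}(39) − f^{(1)}(9)] = 1/12 × (237276 − 2916.00) = 19530.0.
Running total after k=1: 1.92126e+07.
k=2: B_{4}/(4)! × [f^{(3)}(39) − f^{(3)}(9)] = −1/720 × (936.000 − 216.000) = -1.00000.
Running total after k=2: 1.92126e+07.
k=3: B_{6}/(6)! × [f^{(5)}(39) − f^{(5)}(9)] = 1/30240 × (0.00000 − 0.00000) = 0.00000.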